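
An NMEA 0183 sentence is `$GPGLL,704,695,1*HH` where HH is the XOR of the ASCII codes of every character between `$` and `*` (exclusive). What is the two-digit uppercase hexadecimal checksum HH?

XOR the ASCII codes of the payload characters:
  'G' = 0x47 → acc = 0x47
  'P' = 0x50 → acc = 0x17
  'G' = 0x47 → acc = 0x50
  'L' = 0x4C → acc = 0x1C
  'L' = 0x4C → acc = 0x50
  ',' = 0x2C → acc = 0x7C
  '7' = 0x37 → acc = 0x4B
  '0' = 0x30 → acc = 0x7B
  '4' = 0x34 → acc = 0x4F
  ',' = 0x2C → acc = 0x63
  '6' = 0x36 → acc = 0x55
  '9' = 0x39 → acc = 0x6C
  '5' = 0x35 → acc = 0x59
  ',' = 0x2C → acc = 0x75
  '1' = 0x31 → acc = 0x44
Checksum = 0x44.

44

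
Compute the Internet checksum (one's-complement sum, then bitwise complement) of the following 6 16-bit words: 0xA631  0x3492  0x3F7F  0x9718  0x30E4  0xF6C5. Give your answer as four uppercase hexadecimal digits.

26FA

One's-complement addition (fold any carry out of bit 15 back into bit 0):
  0xA631 + 0x3492 = 0x0DAC3
  0xDAC3 + 0x3F7F = 0x11A42 → wrap carry → 0x1A43
  0x1A43 + 0x9718 = 0x0B15B
  0xB15B + 0x30E4 = 0x0E23F
  0xE23F + 0xF6C5 = 0x1D904 → wrap carry → 0xD905
One's-complement sum = 0xD905.
Checksum = ~0xD905 & 0xFFFF = 0x26FA.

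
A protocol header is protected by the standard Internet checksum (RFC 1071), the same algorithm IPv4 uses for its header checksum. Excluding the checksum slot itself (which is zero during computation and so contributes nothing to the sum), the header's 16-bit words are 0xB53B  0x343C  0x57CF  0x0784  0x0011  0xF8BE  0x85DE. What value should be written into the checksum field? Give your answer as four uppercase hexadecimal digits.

One's-complement addition (fold any carry out of bit 15 back into bit 0):
  0xB53B + 0x343C = 0x0E977
  0xE977 + 0x57CF = 0x14146 → wrap carry → 0x4147
  0x4147 + 0x0784 = 0x048CB
  0x48CB + 0x0011 = 0x048DC
  0x48DC + 0xF8BE = 0x1419A → wrap carry → 0x419B
  0x419B + 0x85DE = 0x0C779
One's-complement sum = 0xC779.
Checksum = ~0xC779 & 0xFFFF = 0x3886.

3886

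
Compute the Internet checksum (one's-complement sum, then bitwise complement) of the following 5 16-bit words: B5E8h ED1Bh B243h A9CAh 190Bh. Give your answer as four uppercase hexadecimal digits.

E7E1

One's-complement addition (fold any carry out of bit 15 back into bit 0):
  0xB5E8 + 0xED1B = 0x1A303 → wrap carry → 0xA304
  0xA304 + 0xB243 = 0x15547 → wrap carry → 0x5548
  0x5548 + 0xA9CA = 0x0FF12
  0xFF12 + 0x190B = 0x1181D → wrap carry → 0x181E
One's-complement sum = 0x181E.
Checksum = ~0x181E & 0xFFFF = 0xE7E1.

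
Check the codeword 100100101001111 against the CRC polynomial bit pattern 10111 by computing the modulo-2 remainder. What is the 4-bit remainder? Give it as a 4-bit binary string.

0000

Modulo-2 division of 100100101001111 by 10111:
  pos 0: 10010 XOR 10111 = 00101
  pos 2: 10101 XOR 10111 = 00010
  pos 5: 10010 XOR 10111 = 00101
  pos 7: 10101 XOR 10111 = 00010
  pos 10: 10111 XOR 10111 = 00000
Remainder = 0000 (zero — the frame passes the CRC check).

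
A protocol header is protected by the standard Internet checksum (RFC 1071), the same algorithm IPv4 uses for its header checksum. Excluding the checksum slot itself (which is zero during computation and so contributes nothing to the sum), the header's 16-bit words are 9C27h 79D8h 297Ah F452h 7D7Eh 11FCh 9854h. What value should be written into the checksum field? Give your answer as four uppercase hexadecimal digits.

One's-complement addition (fold any carry out of bit 15 back into bit 0):
  0x9C27 + 0x79D8 = 0x115FF → wrap carry → 0x1600
  0x1600 + 0x297A = 0x03F7A
  0x3F7A + 0xF452 = 0x133CC → wrap carry → 0x33CD
  0x33CD + 0x7D7E = 0x0B14B
  0xB14B + 0x11FC = 0x0C347
  0xC347 + 0x9854 = 0x15B9B → wrap carry → 0x5B9C
One's-complement sum = 0x5B9C.
Checksum = ~0x5B9C & 0xFFFF = 0xA463.

A463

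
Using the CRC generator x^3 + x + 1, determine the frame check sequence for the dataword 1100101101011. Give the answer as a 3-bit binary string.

011

Append 3 zeros: 1100101101011000. Divide by 1011 (XOR where the leading bit is 1):
  pos 0: 1100 XOR 1011 = 0111
  pos 1: 1111 XOR 1011 = 0100
  pos 2: 1000 XOR 1011 = 0011
  pos 4: 1111 XOR 1011 = 0100
  pos 5: 1000 XOR 1011 = 0011
  pos 7: 1110 XOR 1011 = 0101
  pos 8: 1011 XOR 1011 = 0000
  pos 12: 1000 XOR 1011 = 0011
Remainder (last 3 bits) = 011. This is the CRC / FCS.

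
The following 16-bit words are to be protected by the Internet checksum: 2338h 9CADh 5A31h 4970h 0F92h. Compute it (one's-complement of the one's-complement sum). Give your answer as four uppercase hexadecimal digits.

One's-complement addition (fold any carry out of bit 15 back into bit 0):
  0x2338 + 0x9CAD = 0x0BFE5
  0xBFE5 + 0x5A31 = 0x11A16 → wrap carry → 0x1A17
  0x1A17 + 0x4970 = 0x06387
  0x6387 + 0x0F92 = 0x07319
One's-complement sum = 0x7319.
Checksum = ~0x7319 & 0xFFFF = 0x8CE6.

8CE6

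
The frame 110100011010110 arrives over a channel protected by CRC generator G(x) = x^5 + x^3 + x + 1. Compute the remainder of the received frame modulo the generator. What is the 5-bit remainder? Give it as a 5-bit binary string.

Modulo-2 division of 110100011010110 by 101011:
  pos 0: 110100 XOR 101011 = 011111
  pos 1: 111110 XOR 101011 = 010101
  pos 2: 101011 XOR 101011 = 000000
  pos 8: 101011 XOR 101011 = 000000
Remainder = 00000 (zero — the frame passes the CRC check).

00000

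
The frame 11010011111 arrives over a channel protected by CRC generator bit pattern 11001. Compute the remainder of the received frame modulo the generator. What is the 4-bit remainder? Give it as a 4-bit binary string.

1110

Modulo-2 division of 11010011111 by 11001:
  pos 0: 11010 XOR 11001 = 00011
  pos 3: 11011 XOR 11001 = 00010
  pos 6: 10111 XOR 11001 = 01110
Remainder = 1110 (nonzero — an error is detected).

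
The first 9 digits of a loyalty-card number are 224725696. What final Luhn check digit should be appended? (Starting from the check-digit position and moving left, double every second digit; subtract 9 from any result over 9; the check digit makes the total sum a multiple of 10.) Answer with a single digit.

Partial digits right→left: 6 9 6 5 2 7 4 2 2
Double every second digit counting from the check-digit position (so the 1st, 3rd, 5th, ... of the partial from the right).
  doubled (with −9 where >9): 3 3 4 8 4 → sum 22
  kept as-is: 9 5 7 2 → sum 23
Total = 22 + 23 = 45.
Check digit = (10 − (45 mod 10)) mod 10 = 5.

5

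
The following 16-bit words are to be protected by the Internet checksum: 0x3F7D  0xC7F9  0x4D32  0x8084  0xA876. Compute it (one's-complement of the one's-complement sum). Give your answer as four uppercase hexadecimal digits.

825B

One's-complement addition (fold any carry out of bit 15 back into bit 0):
  0x3F7D + 0xC7F9 = 0x10776 → wrap carry → 0x0777
  0x0777 + 0x4D32 = 0x054A9
  0x54A9 + 0x8084 = 0x0D52D
  0xD52D + 0xA876 = 0x17DA3 → wrap carry → 0x7DA4
One's-complement sum = 0x7DA4.
Checksum = ~0x7DA4 & 0xFFFF = 0x825B.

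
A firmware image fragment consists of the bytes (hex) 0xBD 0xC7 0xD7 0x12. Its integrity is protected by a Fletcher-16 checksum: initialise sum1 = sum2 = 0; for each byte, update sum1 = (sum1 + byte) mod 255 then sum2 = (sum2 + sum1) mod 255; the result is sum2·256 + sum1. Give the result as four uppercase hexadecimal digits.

Running sums (mod 255):
  after byte 0 (0xBD): sum1=189, sum2=189
  after byte 1 (0xC7): sum1=133, sum2=67
  after byte 2 (0xD7): sum1=93, sum2=160
  after byte 3 (0x12): sum1=111, sum2=16
Checksum = sum2·256 + sum1 = 16·256 + 111 = 4207 = 0x106F.

106F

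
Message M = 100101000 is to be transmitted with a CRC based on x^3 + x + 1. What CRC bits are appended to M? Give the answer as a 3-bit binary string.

001

Append 3 zeros: 100101000000. Divide by 1011 (XOR where the leading bit is 1):
  pos 0: 1001 XOR 1011 = 0010
  pos 2: 1001 XOR 1011 = 0010
  pos 4: 1000 XOR 1011 = 0011
  pos 6: 1100 XOR 1011 = 0111
  pos 7: 1110 XOR 1011 = 0101
  pos 8: 1010 XOR 1011 = 0001
Remainder (last 3 bits) = 001. This is the CRC / FCS.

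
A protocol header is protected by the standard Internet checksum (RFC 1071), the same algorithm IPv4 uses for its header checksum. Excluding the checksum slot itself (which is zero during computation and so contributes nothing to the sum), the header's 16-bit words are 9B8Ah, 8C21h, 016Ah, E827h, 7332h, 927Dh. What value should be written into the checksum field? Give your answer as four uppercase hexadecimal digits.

E911

One's-complement addition (fold any carry out of bit 15 back into bit 0):
  0x9B8A + 0x8C21 = 0x127AB → wrap carry → 0x27AC
  0x27AC + 0x016A = 0x02916
  0x2916 + 0xE827 = 0x1113D → wrap carry → 0x113E
  0x113E + 0x7332 = 0x08470
  0x8470 + 0x927D = 0x116ED → wrap carry → 0x16EE
One's-complement sum = 0x16EE.
Checksum = ~0x16EE & 0xFFFF = 0xE911.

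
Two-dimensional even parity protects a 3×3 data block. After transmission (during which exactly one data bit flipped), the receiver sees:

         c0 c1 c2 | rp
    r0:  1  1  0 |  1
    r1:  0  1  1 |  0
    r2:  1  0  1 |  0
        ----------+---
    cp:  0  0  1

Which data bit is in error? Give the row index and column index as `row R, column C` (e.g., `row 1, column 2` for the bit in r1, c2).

Recompute each row's even parity and compare to rp:
  r0: data parity 0, sent rp 1 → mismatch
  r1: data parity 0, sent rp 0 → ok
  r2: data parity 0, sent rp 0 → ok
Recompute each column's even parity and compare to cp:
  c0: data parity 0, sent cp 0 → ok
  c1: data parity 0, sent cp 0 → ok
  c2: data parity 0, sent cp 1 → mismatch
Exactly one row (r0) and one column (c2) fail → the flipped bit is at their intersection.

row 0, column 2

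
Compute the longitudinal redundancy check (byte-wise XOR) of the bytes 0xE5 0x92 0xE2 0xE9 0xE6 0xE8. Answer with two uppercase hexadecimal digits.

XOR the bytes together:
  start with 0xE5
  0xE5 ⊕ 0x92 = 0x77
  0x77 ⊕ 0xE2 = 0x95
  0x95 ⊕ 0xE9 = 0x7C
  0x7C ⊕ 0xE6 = 0x9A
  0x9A ⊕ 0xE8 = 0x72

72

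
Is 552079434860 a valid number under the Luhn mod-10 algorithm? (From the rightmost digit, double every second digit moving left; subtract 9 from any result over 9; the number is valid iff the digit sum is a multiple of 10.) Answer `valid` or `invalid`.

From the right, keep odd positions and double even positions (subtract 9 from any doubled value over 9):
  doubled (positions 2,4,...): 3 8 8 5 4 1 → sum 29
  kept (positions 1,3,...): 0 8 3 9 0 5 → sum 25
Total = 54.
54 mod 10 = 4, so the number is invalid.

invalid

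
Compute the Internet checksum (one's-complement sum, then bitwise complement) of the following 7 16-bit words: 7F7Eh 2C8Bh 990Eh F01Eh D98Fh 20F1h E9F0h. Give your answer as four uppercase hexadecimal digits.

E656

One's-complement addition (fold any carry out of bit 15 back into bit 0):
  0x7F7E + 0x2C8B = 0x0AC09
  0xAC09 + 0x990E = 0x14517 → wrap carry → 0x4518
  0x4518 + 0xF01E = 0x13536 → wrap carry → 0x3537
  0x3537 + 0xD98F = 0x10EC6 → wrap carry → 0x0EC7
  0x0EC7 + 0x20F1 = 0x02FB8
  0x2FB8 + 0xE9F0 = 0x119A8 → wrap carry → 0x19A9
One's-complement sum = 0x19A9.
Checksum = ~0x19A9 & 0xFFFF = 0xE656.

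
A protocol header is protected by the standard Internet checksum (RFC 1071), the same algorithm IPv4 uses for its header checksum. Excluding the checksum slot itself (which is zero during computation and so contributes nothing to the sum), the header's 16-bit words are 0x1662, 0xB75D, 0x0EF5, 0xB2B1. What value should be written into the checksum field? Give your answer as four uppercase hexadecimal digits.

One's-complement addition (fold any carry out of bit 15 back into bit 0):
  0x1662 + 0xB75D = 0x0CDBF
  0xCDBF + 0x0EF5 = 0x0DCB4
  0xDCB4 + 0xB2B1 = 0x18F65 → wrap carry → 0x8F66
One's-complement sum = 0x8F66.
Checksum = ~0x8F66 & 0xFFFF = 0x7099.

7099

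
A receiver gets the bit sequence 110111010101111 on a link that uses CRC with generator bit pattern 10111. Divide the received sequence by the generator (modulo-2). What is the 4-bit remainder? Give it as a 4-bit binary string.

0001

Modulo-2 division of 110111010101111 by 10111:
  pos 0: 11011 XOR 10111 = 01100
  pos 1: 11001 XOR 10111 = 01110
  pos 2: 11100 XOR 10111 = 01011
  pos 3: 10111 XOR 10111 = 00000
  pos 9: 10111 XOR 10111 = 00000
Remainder = 0001 (nonzero — an error is detected).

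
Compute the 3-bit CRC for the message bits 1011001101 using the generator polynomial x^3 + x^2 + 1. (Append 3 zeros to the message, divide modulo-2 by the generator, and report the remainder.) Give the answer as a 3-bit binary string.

010

Append 3 zeros: 1011001101000. Divide by 1101 (XOR where the leading bit is 1):
  pos 0: 1011 XOR 1101 = 0110
  pos 1: 1100 XOR 1101 = 0001
  pos 4: 1011 XOR 1101 = 0110
  pos 5: 1100 XOR 1101 = 0001
  pos 8: 1100 XOR 1101 = 0001
Remainder (last 3 bits) = 010. This is the CRC / FCS.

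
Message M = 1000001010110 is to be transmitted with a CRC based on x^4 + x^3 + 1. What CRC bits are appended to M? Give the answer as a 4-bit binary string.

0010

Append 4 zeros: 10000010101100000. Divide by 11001 (XOR where the leading bit is 1):
  pos 0: 10000 XOR 11001 = 01001
  pos 1: 10010 XOR 11001 = 01011
  pos 2: 10111 XOR 11001 = 01110
  pos 3: 11100 XOR 11001 = 00101
  pos 5: 10110 XOR 11001 = 01111
  pos 6: 11111 XOR 11001 = 00110
  pos 8: 11010 XOR 11001 = 00011
  pos 11: 11000 XOR 11001 = 00001
Remainder (last 4 bits) = 0010. This is the CRC / FCS.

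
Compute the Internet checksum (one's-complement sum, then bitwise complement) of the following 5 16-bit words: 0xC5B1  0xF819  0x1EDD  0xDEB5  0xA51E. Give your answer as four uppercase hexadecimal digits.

One's-complement addition (fold any carry out of bit 15 back into bit 0):
  0xC5B1 + 0xF819 = 0x1BDCA → wrap carry → 0xBDCB
  0xBDCB + 0x1EDD = 0x0DCA8
  0xDCA8 + 0xDEB5 = 0x1BB5D → wrap carry → 0xBB5E
  0xBB5E + 0xA51E = 0x1607C → wrap carry → 0x607D
One's-complement sum = 0x607D.
Checksum = ~0x607D & 0xFFFF = 0x9F82.

9F82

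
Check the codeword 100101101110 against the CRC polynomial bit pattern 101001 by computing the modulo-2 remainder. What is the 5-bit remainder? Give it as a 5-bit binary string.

00000

Modulo-2 division of 100101101110 by 101001:
  pos 0: 100101 XOR 101001 = 001100
  pos 2: 110010 XOR 101001 = 011011
  pos 3: 110111 XOR 101001 = 011110
  pos 4: 111101 XOR 101001 = 010100
  pos 5: 101001 XOR 101001 = 000000
Remainder = 00000 (zero — the frame passes the CRC check).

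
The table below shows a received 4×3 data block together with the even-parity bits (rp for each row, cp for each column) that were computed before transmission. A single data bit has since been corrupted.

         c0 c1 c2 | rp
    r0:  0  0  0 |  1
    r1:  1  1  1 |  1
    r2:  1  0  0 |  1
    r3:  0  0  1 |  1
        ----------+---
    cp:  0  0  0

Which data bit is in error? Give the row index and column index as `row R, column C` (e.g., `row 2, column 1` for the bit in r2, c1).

row 0, column 1

Recompute each row's even parity and compare to rp:
  r0: data parity 0, sent rp 1 → mismatch
  r1: data parity 1, sent rp 1 → ok
  r2: data parity 1, sent rp 1 → ok
  r3: data parity 1, sent rp 1 → ok
Recompute each column's even parity and compare to cp:
  c0: data parity 0, sent cp 0 → ok
  c1: data parity 1, sent cp 0 → mismatch
  c2: data parity 0, sent cp 0 → ok
Exactly one row (r0) and one column (c1) fail → the flipped bit is at their intersection.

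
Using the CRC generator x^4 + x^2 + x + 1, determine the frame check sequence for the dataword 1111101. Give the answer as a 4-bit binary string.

Append 4 zeros: 11111010000. Divide by 10111 (XOR where the leading bit is 1):
  pos 0: 11111 XOR 10111 = 01000
  pos 1: 10000 XOR 10111 = 00111
  pos 3: 11110 XOR 10111 = 01001
  pos 4: 10010 XOR 10111 = 00101
  pos 6: 10100 XOR 10111 = 00011
Remainder (last 4 bits) = 0011. This is the CRC / FCS.

0011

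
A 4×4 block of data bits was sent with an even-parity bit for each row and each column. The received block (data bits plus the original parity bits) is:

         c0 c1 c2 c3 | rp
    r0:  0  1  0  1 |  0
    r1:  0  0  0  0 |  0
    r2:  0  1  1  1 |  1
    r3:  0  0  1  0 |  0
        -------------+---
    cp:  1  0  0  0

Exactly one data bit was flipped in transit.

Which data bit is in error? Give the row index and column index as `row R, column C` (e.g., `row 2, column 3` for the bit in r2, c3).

Recompute each row's even parity and compare to rp:
  r0: data parity 0, sent rp 0 → ok
  r1: data parity 0, sent rp 0 → ok
  r2: data parity 1, sent rp 1 → ok
  r3: data parity 1, sent rp 0 → mismatch
Recompute each column's even parity and compare to cp:
  c0: data parity 0, sent cp 1 → mismatch
  c1: data parity 0, sent cp 0 → ok
  c2: data parity 0, sent cp 0 → ok
  c3: data parity 0, sent cp 0 → ok
Exactly one row (r3) and one column (c0) fail → the flipped bit is at their intersection.

row 3, column 0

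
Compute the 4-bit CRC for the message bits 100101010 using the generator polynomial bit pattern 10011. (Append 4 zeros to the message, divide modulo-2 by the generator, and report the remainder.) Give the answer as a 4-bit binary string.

1000

Append 4 zeros: 1001010100000. Divide by 10011 (XOR where the leading bit is 1):
  pos 0: 10010 XOR 10011 = 00001
  pos 4: 11010 XOR 10011 = 01001
  pos 5: 10010 XOR 10011 = 00001
Remainder (last 4 bits) = 1000. This is the CRC / FCS.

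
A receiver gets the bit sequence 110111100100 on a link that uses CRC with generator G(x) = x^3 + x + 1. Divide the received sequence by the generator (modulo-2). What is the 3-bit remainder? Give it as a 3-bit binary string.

000

Modulo-2 division of 110111100100 by 1011:
  pos 0: 1101 XOR 1011 = 0110
  pos 1: 1101 XOR 1011 = 0110
  pos 2: 1101 XOR 1011 = 0110
  pos 3: 1101 XOR 1011 = 0110
  pos 4: 1100 XOR 1011 = 0111
  pos 5: 1110 XOR 1011 = 0101
  pos 6: 1011 XOR 1011 = 0000
Remainder = 000 (zero — the frame passes the CRC check).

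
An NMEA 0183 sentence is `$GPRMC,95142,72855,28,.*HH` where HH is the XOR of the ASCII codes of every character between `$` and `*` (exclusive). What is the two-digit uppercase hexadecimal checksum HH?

69

XOR the ASCII codes of the payload characters:
  'G' = 0x47 → acc = 0x47
  'P' = 0x50 → acc = 0x17
  'R' = 0x52 → acc = 0x45
  'M' = 0x4D → acc = 0x08
  'C' = 0x43 → acc = 0x4B
  ',' = 0x2C → acc = 0x67
  '9' = 0x39 → acc = 0x5E
  '5' = 0x35 → acc = 0x6B
  '1' = 0x31 → acc = 0x5A
  '4' = 0x34 → acc = 0x6E
  '2' = 0x32 → acc = 0x5C
  ',' = 0x2C → acc = 0x70
  '7' = 0x37 → acc = 0x47
  '2' = 0x32 → acc = 0x75
  '8' = 0x38 → acc = 0x4D
  '5' = 0x35 → acc = 0x78
  '5' = 0x35 → acc = 0x4D
  ',' = 0x2C → acc = 0x61
  '2' = 0x32 → acc = 0x53
  '8' = 0x38 → acc = 0x6B
  ',' = 0x2C → acc = 0x47
  '.' = 0x2E → acc = 0x69
Checksum = 0x69.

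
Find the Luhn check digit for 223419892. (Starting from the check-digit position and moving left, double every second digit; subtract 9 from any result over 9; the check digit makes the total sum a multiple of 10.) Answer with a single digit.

3

Partial digits right→left: 2 9 8 9 1 4 3 2 2
Double every second digit counting from the check-digit position (so the 1st, 3rd, 5th, ... of the partial from the right).
  doubled (with −9 where >9): 4 7 2 6 4 → sum 23
  kept as-is: 9 9 4 2 → sum 24
Total = 23 + 24 = 47.
Check digit = (10 − (47 mod 10)) mod 10 = 3.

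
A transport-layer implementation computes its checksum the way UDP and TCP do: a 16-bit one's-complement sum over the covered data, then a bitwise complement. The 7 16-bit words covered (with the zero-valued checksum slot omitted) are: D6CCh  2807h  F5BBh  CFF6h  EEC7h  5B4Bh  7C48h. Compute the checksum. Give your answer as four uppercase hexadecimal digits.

751D

One's-complement addition (fold any carry out of bit 15 back into bit 0):
  0xD6CC + 0x2807 = 0x0FED3
  0xFED3 + 0xF5BB = 0x1F48E → wrap carry → 0xF48F
  0xF48F + 0xCFF6 = 0x1C485 → wrap carry → 0xC486
  0xC486 + 0xEEC7 = 0x1B34D → wrap carry → 0xB34E
  0xB34E + 0x5B4B = 0x10E99 → wrap carry → 0x0E9A
  0x0E9A + 0x7C48 = 0x08AE2
One's-complement sum = 0x8AE2.
Checksum = ~0x8AE2 & 0xFFFF = 0x751D.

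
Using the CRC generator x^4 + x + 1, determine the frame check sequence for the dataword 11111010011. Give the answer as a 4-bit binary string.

0010

Append 4 zeros: 111110100110000. Divide by 10011 (XOR where the leading bit is 1):
  pos 0: 11111 XOR 10011 = 01100
  pos 1: 11000 XOR 10011 = 01011
  pos 2: 10111 XOR 10011 = 00100
  pos 4: 10000 XOR 10011 = 00011
  pos 7: 11110 XOR 10011 = 01101
  pos 8: 11010 XOR 10011 = 01001
  pos 9: 10010 XOR 10011 = 00001
Remainder (last 4 bits) = 0010. This is the CRC / FCS.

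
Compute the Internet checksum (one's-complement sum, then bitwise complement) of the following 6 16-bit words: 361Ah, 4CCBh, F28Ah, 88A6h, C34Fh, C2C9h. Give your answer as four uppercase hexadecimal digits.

One's-complement addition (fold any carry out of bit 15 back into bit 0):
  0x361A + 0x4CCB = 0x082E5
  0x82E5 + 0xF28A = 0x1756F → wrap carry → 0x7570
  0x7570 + 0x88A6 = 0x0FE16
  0xFE16 + 0xC34F = 0x1C165 → wrap carry → 0xC166
  0xC166 + 0xC2C9 = 0x1842F → wrap carry → 0x8430
One's-complement sum = 0x8430.
Checksum = ~0x8430 & 0xFFFF = 0x7BCF.

7BCF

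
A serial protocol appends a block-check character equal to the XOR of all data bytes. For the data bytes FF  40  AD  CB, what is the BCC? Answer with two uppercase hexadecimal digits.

XOR the bytes together:
  start with 0xFF
  0xFF ⊕ 0x40 = 0xBF
  0xBF ⊕ 0xAD = 0x12
  0x12 ⊕ 0xCB = 0xD9

D9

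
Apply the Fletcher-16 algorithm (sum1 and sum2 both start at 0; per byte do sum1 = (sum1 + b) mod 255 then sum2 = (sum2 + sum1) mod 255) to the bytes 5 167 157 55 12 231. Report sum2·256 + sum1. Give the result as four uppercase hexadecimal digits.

8075

Running sums (mod 255):
  after byte 0 (5): sum1=5, sum2=5
  after byte 1 (167): sum1=172, sum2=177
  after byte 2 (157): sum1=74, sum2=251
  after byte 3 (55): sum1=129, sum2=125
  after byte 4 (12): sum1=141, sum2=11
  after byte 5 (231): sum1=117, sum2=128
Checksum = sum2·256 + sum1 = 128·256 + 117 = 32885 = 0x8075.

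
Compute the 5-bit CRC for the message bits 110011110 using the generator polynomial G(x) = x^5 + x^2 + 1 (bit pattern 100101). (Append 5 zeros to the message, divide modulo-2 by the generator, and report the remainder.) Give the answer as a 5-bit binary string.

11011

Append 5 zeros: 11001111000000. Divide by 100101 (XOR where the leading bit is 1):
  pos 0: 110011 XOR 100101 = 010110
  pos 1: 101101 XOR 100101 = 001000
  pos 3: 100010 XOR 100101 = 000111
  pos 6: 111000 XOR 100101 = 011101
  pos 7: 111010 XOR 100101 = 011111
  pos 8: 111110 XOR 100101 = 011011
Remainder (last 5 bits) = 11011. This is the CRC / FCS.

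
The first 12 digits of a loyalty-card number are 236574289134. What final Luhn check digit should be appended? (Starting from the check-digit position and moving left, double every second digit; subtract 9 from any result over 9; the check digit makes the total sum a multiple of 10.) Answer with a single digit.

9

Partial digits right→left: 4 3 1 9 8 2 4 7 5 6 3 2
Double every second digit counting from the check-digit position (so the 1st, 3rd, 5th, ... of the partial from the right).
  doubled (with −9 where >9): 8 2 7 8 1 6 → sum 32
  kept as-is: 3 9 2 7 6 2 → sum 29
Total = 32 + 29 = 61.
Check digit = (10 − (61 mod 10)) mod 10 = 9.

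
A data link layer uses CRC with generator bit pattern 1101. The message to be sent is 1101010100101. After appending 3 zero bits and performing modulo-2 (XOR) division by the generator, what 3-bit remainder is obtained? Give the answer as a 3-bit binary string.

001

Append 3 zeros: 1101010100101000. Divide by 1101 (XOR where the leading bit is 1):
  pos 0: 1101 XOR 1101 = 0000
  pos 5: 1010 XOR 1101 = 0111
  pos 6: 1110 XOR 1101 = 0011
  pos 8: 1110 XOR 1101 = 0011
  pos 10: 1110 XOR 1101 = 0011
  pos 12: 1100 XOR 1101 = 0001
Remainder (last 3 bits) = 001. This is the CRC / FCS.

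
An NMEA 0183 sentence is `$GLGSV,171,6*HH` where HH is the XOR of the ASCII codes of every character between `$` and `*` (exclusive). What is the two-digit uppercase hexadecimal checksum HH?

XOR the ASCII codes of the payload characters:
  'G' = 0x47 → acc = 0x47
  'L' = 0x4C → acc = 0x0B
  'G' = 0x47 → acc = 0x4C
  'S' = 0x53 → acc = 0x1F
  'V' = 0x56 → acc = 0x49
  ',' = 0x2C → acc = 0x65
  '1' = 0x31 → acc = 0x54
  '7' = 0x37 → acc = 0x63
  '1' = 0x31 → acc = 0x52
  ',' = 0x2C → acc = 0x7E
  '6' = 0x36 → acc = 0x48
Checksum = 0x48.

48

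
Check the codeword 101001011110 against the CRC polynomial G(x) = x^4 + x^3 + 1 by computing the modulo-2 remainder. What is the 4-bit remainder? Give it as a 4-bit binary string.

Modulo-2 division of 101001011110 by 11001:
  pos 0: 10100 XOR 11001 = 01101
  pos 1: 11011 XOR 11001 = 00010
  pos 4: 10011 XOR 11001 = 01010
  pos 5: 10101 XOR 11001 = 01100
  pos 6: 11001 XOR 11001 = 00000
Remainder = 0000 (zero — the frame passes the CRC check).

0000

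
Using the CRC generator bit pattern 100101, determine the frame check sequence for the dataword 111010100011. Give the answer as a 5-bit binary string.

01001

Append 5 zeros: 11101010001100000. Divide by 100101 (XOR where the leading bit is 1):
  pos 0: 111010 XOR 100101 = 011111
  pos 1: 111111 XOR 100101 = 011010
  pos 2: 110100 XOR 100101 = 010001
  pos 3: 100010 XOR 100101 = 000111
  pos 6: 111011 XOR 100101 = 011110
  pos 7: 111100 XOR 100101 = 011001
  pos 8: 110010 XOR 100101 = 010111
  pos 9: 101110 XOR 100101 = 001011
  pos 11: 101100 XOR 100101 = 001001
Remainder (last 5 bits) = 01001. This is the CRC / FCS.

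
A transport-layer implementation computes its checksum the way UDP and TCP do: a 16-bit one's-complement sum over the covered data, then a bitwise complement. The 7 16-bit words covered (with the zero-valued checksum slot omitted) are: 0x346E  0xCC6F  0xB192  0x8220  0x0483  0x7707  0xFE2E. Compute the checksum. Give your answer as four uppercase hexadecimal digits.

51B5

One's-complement addition (fold any carry out of bit 15 back into bit 0):
  0x346E + 0xCC6F = 0x100DD → wrap carry → 0x00DE
  0x00DE + 0xB192 = 0x0B270
  0xB270 + 0x8220 = 0x13490 → wrap carry → 0x3491
  0x3491 + 0x0483 = 0x03914
  0x3914 + 0x7707 = 0x0B01B
  0xB01B + 0xFE2E = 0x1AE49 → wrap carry → 0xAE4A
One's-complement sum = 0xAE4A.
Checksum = ~0xAE4A & 0xFFFF = 0x51B5.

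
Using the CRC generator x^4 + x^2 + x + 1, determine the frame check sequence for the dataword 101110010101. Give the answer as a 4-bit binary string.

Append 4 zeros: 1011100101010000. Divide by 10111 (XOR where the leading bit is 1):
  pos 0: 10111 XOR 10111 = 00000
  pos 7: 10101 XOR 10111 = 00010
  pos 10: 10000 XOR 10111 = 00111
Remainder (last 4 bits) = 1110. This is the CRC / FCS.

1110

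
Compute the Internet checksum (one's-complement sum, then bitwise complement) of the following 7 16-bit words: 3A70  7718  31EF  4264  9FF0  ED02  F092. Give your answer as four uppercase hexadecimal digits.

5C9D

One's-complement addition (fold any carry out of bit 15 back into bit 0):
  0x3A70 + 0x7718 = 0x0B188
  0xB188 + 0x31EF = 0x0E377
  0xE377 + 0x4264 = 0x125DB → wrap carry → 0x25DC
  0x25DC + 0x9FF0 = 0x0C5CC
  0xC5CC + 0xED02 = 0x1B2CE → wrap carry → 0xB2CF
  0xB2CF + 0xF092 = 0x1A361 → wrap carry → 0xA362
One's-complement sum = 0xA362.
Checksum = ~0xA362 & 0xFFFF = 0x5C9D.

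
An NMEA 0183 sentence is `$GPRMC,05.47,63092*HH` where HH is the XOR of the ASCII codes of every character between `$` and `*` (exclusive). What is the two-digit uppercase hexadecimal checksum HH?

XOR the ASCII codes of the payload characters:
  'G' = 0x47 → acc = 0x47
  'P' = 0x50 → acc = 0x17
  'R' = 0x52 → acc = 0x45
  'M' = 0x4D → acc = 0x08
  'C' = 0x43 → acc = 0x4B
  ',' = 0x2C → acc = 0x67
  '0' = 0x30 → acc = 0x57
  '5' = 0x35 → acc = 0x62
  '.' = 0x2E → acc = 0x4C
  '4' = 0x34 → acc = 0x78
  '7' = 0x37 → acc = 0x4F
  ',' = 0x2C → acc = 0x63
  '6' = 0x36 → acc = 0x55
  '3' = 0x33 → acc = 0x66
  '0' = 0x30 → acc = 0x56
  '9' = 0x39 → acc = 0x6F
  '2' = 0x32 → acc = 0x5D
Checksum = 0x5D.

5D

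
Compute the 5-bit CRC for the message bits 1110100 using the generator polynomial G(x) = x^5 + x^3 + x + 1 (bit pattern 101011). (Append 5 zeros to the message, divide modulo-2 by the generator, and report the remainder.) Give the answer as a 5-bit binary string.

Append 5 zeros: 111010000000. Divide by 101011 (XOR where the leading bit is 1):
  pos 0: 111010 XOR 101011 = 010001
  pos 1: 100010 XOR 101011 = 001001
  pos 3: 100100 XOR 101011 = 001111
  pos 5: 111100 XOR 101011 = 010111
  pos 6: 101110 XOR 101011 = 000101
Remainder (last 5 bits) = 00101. This is the CRC / FCS.

00101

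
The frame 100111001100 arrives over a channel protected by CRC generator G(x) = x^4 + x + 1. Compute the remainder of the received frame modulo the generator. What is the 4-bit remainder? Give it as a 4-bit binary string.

Modulo-2 division of 100111001100 by 10011:
  pos 0: 10011 XOR 10011 = 00000
  pos 5: 10011 XOR 10011 = 00000
Remainder = 0000 (zero — the frame passes the CRC check).

0000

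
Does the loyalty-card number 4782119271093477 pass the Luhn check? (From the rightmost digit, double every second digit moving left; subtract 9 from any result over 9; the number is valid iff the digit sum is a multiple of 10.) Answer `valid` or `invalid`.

From the right, keep odd positions and double even positions (subtract 9 from any doubled value over 9):
  doubled (positions 2,4,...): 5 6 0 5 9 2 7 8 → sum 42
  kept (positions 1,3,...): 7 4 9 1 2 1 2 7 → sum 33
Total = 75.
75 mod 10 = 5, so the number is invalid.

invalid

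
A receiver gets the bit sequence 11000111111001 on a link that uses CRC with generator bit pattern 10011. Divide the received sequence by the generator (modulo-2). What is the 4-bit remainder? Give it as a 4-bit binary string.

Modulo-2 division of 11000111111001 by 10011:
  pos 0: 11000 XOR 10011 = 01011
  pos 1: 10111 XOR 10011 = 00100
  pos 3: 10011 XOR 10011 = 00000
  pos 8: 11100 XOR 10011 = 01111
  pos 9: 11111 XOR 10011 = 01100
Remainder = 1100 (nonzero — an error is detected).

1100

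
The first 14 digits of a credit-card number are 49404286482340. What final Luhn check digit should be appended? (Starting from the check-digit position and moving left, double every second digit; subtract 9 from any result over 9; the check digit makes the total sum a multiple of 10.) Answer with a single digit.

1

Partial digits right→left: 0 4 3 2 8 4 6 8 2 4 0 4 9 4
Double every second digit counting from the check-digit position (so the 1st, 3rd, 5th, ... of the partial from the right).
  doubled (with −9 where >9): 0 6 7 3 4 0 9 → sum 29
  kept as-is: 4 2 4 8 4 4 4 → sum 30
Total = 29 + 30 = 59.
Check digit = (10 − (59 mod 10)) mod 10 = 1.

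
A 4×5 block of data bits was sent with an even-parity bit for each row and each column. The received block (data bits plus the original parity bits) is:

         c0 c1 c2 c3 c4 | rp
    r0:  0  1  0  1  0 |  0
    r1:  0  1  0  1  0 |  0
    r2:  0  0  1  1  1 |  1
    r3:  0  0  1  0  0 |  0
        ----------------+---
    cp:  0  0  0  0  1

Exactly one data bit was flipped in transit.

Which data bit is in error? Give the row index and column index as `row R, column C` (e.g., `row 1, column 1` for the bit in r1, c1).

Recompute each row's even parity and compare to rp:
  r0: data parity 0, sent rp 0 → ok
  r1: data parity 0, sent rp 0 → ok
  r2: data parity 1, sent rp 1 → ok
  r3: data parity 1, sent rp 0 → mismatch
Recompute each column's even parity and compare to cp:
  c0: data parity 0, sent cp 0 → ok
  c1: data parity 0, sent cp 0 → ok
  c2: data parity 0, sent cp 0 → ok
  c3: data parity 1, sent cp 0 → mismatch
  c4: data parity 1, sent cp 1 → ok
Exactly one row (r3) and one column (c3) fail → the flipped bit is at their intersection.

row 3, column 3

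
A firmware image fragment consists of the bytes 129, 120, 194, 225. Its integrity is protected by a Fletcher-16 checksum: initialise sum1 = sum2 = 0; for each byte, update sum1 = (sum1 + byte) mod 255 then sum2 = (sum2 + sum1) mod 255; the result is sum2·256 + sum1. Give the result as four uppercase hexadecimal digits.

D69E

Running sums (mod 255):
  after byte 0 (129): sum1=129, sum2=129
  after byte 1 (120): sum1=249, sum2=123
  after byte 2 (194): sum1=188, sum2=56
  after byte 3 (225): sum1=158, sum2=214
Checksum = sum2·256 + sum1 = 214·256 + 158 = 54942 = 0xD69E.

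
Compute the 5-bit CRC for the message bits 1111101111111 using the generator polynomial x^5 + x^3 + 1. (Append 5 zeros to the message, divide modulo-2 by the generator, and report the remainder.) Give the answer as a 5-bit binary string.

01001

Append 5 zeros: 111110111111100000. Divide by 101001 (XOR where the leading bit is 1):
  pos 0: 111110 XOR 101001 = 010111
  pos 1: 101111 XOR 101001 = 000110
  pos 4: 110111 XOR 101001 = 011110
  pos 5: 111101 XOR 101001 = 010100
  pos 6: 101001 XOR 101001 = 000000
  pos 12: 100000 XOR 101001 = 001001
Remainder (last 5 bits) = 01001. This is the CRC / FCS.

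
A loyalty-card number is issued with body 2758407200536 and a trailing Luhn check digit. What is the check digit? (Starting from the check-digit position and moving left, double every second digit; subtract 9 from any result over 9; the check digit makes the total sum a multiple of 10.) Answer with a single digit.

Partial digits right→left: 6 3 5 0 0 2 7 0 4 8 5 7 2
Double every second digit counting from the check-digit position (so the 1st, 3rd, 5th, ... of the partial from the right).
  doubled (with −9 where >9): 3 1 0 5 8 1 4 → sum 22
  kept as-is: 3 0 2 0 8 7 → sum 20
Total = 22 + 20 = 42.
Check digit = (10 − (42 mod 10)) mod 10 = 8.

8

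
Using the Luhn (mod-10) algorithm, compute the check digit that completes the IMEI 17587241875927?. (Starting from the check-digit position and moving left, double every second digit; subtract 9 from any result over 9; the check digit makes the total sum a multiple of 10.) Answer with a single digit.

1

Partial digits right→left: 7 2 9 5 7 8 1 4 2 7 8 5 7 1
Double every second digit counting from the check-digit position (so the 1st, 3rd, 5th, ... of the partial from the right).
  doubled (with −9 where >9): 5 9 5 2 4 7 5 → sum 37
  kept as-is: 2 5 8 4 7 5 1 → sum 32
Total = 37 + 32 = 69.
Check digit = (10 − (69 mod 10)) mod 10 = 1.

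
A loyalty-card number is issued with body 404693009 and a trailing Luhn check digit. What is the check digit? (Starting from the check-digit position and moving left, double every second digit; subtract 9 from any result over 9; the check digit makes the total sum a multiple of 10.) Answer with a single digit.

Partial digits right→left: 9 0 0 3 9 6 4 0 4
Double every second digit counting from the check-digit position (so the 1st, 3rd, 5th, ... of the partial from the right).
  doubled (with −9 where >9): 9 0 9 8 8 → sum 34
  kept as-is: 0 3 6 0 → sum 9
Total = 34 + 9 = 43.
Check digit = (10 − (43 mod 10)) mod 10 = 7.

7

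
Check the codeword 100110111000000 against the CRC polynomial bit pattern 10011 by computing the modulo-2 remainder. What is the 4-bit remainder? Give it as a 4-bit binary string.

0010

Modulo-2 division of 100110111000000 by 10011:
  pos 0: 10011 XOR 10011 = 00000
  pos 6: 11100 XOR 10011 = 01111
  pos 7: 11110 XOR 10011 = 01101
  pos 8: 11010 XOR 10011 = 01001
  pos 9: 10010 XOR 10011 = 00001
Remainder = 0010 (nonzero — an error is detected).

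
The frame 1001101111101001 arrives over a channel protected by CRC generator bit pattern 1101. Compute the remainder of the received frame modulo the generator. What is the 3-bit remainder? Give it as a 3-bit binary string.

000

Modulo-2 division of 1001101111101001 by 1101:
  pos 0: 1001 XOR 1101 = 0100
  pos 1: 1001 XOR 1101 = 0100
  pos 2: 1000 XOR 1101 = 0101
  pos 3: 1011 XOR 1101 = 0110
  pos 4: 1101 XOR 1101 = 0000
  pos 8: 1110 XOR 1101 = 0011
  pos 10: 1110 XOR 1101 = 0011
  pos 12: 1101 XOR 1101 = 0000
Remainder = 000 (zero — the frame passes the CRC check).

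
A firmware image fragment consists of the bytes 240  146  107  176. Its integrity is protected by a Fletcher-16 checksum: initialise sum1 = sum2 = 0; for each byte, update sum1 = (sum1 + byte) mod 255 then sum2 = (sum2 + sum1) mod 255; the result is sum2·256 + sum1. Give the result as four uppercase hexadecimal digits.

039F

Running sums (mod 255):
  after byte 0 (240): sum1=240, sum2=240
  after byte 1 (146): sum1=131, sum2=116
  after byte 2 (107): sum1=238, sum2=99
  after byte 3 (176): sum1=159, sum2=3
Checksum = sum2·256 + sum1 = 3·256 + 159 = 927 = 0x039F.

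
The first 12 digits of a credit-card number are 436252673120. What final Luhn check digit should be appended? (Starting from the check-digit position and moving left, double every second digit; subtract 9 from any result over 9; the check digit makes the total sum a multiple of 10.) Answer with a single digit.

3

Partial digits right→left: 0 2 1 3 7 6 2 5 2 6 3 4
Double every second digit counting from the check-digit position (so the 1st, 3rd, 5th, ... of the partial from the right).
  doubled (with −9 where >9): 0 2 5 4 4 6 → sum 21
  kept as-is: 2 3 6 5 6 4 → sum 26
Total = 21 + 26 = 47.
Check digit = (10 − (47 mod 10)) mod 10 = 3.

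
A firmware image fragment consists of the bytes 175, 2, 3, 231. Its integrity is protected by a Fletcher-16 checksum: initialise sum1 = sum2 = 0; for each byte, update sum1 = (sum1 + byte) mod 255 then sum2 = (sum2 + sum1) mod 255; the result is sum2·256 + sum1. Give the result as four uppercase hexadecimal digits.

B29C

Running sums (mod 255):
  after byte 0 (175): sum1=175, sum2=175
  after byte 1 (2): sum1=177, sum2=97
  after byte 2 (3): sum1=180, sum2=22
  after byte 3 (231): sum1=156, sum2=178
Checksum = sum2·256 + sum1 = 178·256 + 156 = 45724 = 0xB29C.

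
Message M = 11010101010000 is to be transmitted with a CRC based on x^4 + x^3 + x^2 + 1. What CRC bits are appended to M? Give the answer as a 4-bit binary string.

0000

Append 4 zeros: 110101010100000000. Divide by 11101 (XOR where the leading bit is 1):
  pos 0: 11010 XOR 11101 = 00111
  pos 2: 11110 XOR 11101 = 00011
  pos 5: 11101 XOR 11101 = 00000
Remainder (last 4 bits) = 0000. This is the CRC / FCS.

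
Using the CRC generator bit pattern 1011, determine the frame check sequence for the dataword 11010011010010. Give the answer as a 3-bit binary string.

Append 3 zeros: 11010011010010000. Divide by 1011 (XOR where the leading bit is 1):
  pos 0: 1101 XOR 1011 = 0110
  pos 1: 1100 XOR 1011 = 0111
  pos 2: 1110 XOR 1011 = 0101
  pos 3: 1011 XOR 1011 = 0000
  pos 7: 1010 XOR 1011 = 0001
  pos 10: 1010 XOR 1011 = 0001
  pos 13: 1000 XOR 1011 = 0011
Remainder (last 3 bits) = 011. This is the CRC / FCS.

011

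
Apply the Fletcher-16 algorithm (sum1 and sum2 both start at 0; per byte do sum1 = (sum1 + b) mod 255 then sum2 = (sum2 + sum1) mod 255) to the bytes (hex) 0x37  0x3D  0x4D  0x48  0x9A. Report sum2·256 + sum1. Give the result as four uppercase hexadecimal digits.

Running sums (mod 255):
  after byte 0 (0x37): sum1=55, sum2=55
  after byte 1 (0x3D): sum1=116, sum2=171
  after byte 2 (0x4D): sum1=193, sum2=109
  after byte 3 (0x48): sum1=10, sum2=119
  after byte 4 (0x9A): sum1=164, sum2=28
Checksum = sum2·256 + sum1 = 28·256 + 164 = 7332 = 0x1CA4.

1CA4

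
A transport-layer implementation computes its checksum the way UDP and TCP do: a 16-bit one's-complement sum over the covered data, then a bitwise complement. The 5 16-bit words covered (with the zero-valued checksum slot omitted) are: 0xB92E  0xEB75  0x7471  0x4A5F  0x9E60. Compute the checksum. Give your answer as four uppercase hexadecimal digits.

One's-complement addition (fold any carry out of bit 15 back into bit 0):
  0xB92E + 0xEB75 = 0x1A4A3 → wrap carry → 0xA4A4
  0xA4A4 + 0x7471 = 0x11915 → wrap carry → 0x1916
  0x1916 + 0x4A5F = 0x06375
  0x6375 + 0x9E60 = 0x101D5 → wrap carry → 0x01D6
One's-complement sum = 0x01D6.
Checksum = ~0x01D6 & 0xFFFF = 0xFE29.

FE29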